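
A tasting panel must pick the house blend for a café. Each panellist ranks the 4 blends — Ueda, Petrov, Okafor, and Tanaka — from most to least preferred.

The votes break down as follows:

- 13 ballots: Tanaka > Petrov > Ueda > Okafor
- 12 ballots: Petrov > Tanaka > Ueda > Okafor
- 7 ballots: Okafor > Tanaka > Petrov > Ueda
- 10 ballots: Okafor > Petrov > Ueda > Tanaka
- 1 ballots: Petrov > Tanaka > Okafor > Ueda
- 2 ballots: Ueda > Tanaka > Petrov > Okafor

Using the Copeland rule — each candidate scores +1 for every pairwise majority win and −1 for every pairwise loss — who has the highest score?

Petrov

Pairwise results:
  Ueda vs Petrov: Petrov wins 43–2.
  Ueda vs Okafor: Ueda wins 27–18.
  Ueda vs Tanaka: Tanaka wins 33–12.
  Petrov vs Okafor: Petrov wins 28–17.
  Petrov vs Tanaka: Petrov wins 23–22.
  Okafor vs Tanaka: Tanaka wins 28–17.
Copeland scores (wins − losses):
  Ueda: 1 − 2 = -1
  Petrov: 3 − 0 = 3
  Okafor: 0 − 3 = -3
  Tanaka: 2 − 1 = 1
Petrov has the best Copeland score.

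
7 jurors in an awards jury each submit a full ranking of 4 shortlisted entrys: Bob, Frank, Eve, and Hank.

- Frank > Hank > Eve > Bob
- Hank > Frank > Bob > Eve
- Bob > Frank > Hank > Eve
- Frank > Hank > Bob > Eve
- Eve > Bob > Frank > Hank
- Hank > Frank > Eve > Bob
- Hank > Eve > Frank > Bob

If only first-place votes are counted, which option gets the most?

Hank

First-place vote totals:
  Bob: 1
  Frank: 2
  Eve: 1
  Hank: 3
Hank has the most first-place votes.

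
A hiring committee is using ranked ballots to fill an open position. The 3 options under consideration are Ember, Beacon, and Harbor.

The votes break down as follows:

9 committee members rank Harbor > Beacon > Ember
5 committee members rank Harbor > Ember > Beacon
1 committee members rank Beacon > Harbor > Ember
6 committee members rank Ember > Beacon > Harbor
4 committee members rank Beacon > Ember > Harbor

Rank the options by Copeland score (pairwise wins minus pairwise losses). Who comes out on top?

Pairwise results:
  Ember vs Beacon: Beacon wins 14–11.
  Ember vs Harbor: Harbor wins 15–10.
  Beacon vs Harbor: Harbor wins 14–11.
Copeland scores (wins − losses):
  Ember: 0 − 2 = -2
  Beacon: 1 − 1 = 0
  Harbor: 2 − 0 = 2
Harbor has the best Copeland score.

Harbor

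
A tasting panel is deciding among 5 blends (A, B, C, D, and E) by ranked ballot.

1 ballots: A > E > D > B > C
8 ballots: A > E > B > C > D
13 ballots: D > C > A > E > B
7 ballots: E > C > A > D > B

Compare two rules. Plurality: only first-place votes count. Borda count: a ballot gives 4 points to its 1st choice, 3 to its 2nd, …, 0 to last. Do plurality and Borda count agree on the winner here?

No

Plurality first-place counts: A 9, B 0, C 0, D 13, E 7 → D.
Borda totals: A 76, B 17, C 68, D 61, E 68 → A.
The two rules disagree: plurality picks D, Borda picks A.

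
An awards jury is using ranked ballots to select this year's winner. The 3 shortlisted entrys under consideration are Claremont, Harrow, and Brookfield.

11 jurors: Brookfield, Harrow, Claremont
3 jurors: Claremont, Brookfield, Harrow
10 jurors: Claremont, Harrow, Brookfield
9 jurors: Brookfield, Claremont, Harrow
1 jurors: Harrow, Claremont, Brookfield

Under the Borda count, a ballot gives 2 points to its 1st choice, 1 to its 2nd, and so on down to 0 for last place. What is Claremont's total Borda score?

36

Borda scores:
  Claremont: 11·0 + 3·2 + 10·2 + 9·1 + 1 = 36
  Harrow: 11·1 + 3·0 + 10·1 + 9·0 + 2 = 23
  Brookfield: 11·2 + 3·1 + 10·0 + 9·2 + 0 = 43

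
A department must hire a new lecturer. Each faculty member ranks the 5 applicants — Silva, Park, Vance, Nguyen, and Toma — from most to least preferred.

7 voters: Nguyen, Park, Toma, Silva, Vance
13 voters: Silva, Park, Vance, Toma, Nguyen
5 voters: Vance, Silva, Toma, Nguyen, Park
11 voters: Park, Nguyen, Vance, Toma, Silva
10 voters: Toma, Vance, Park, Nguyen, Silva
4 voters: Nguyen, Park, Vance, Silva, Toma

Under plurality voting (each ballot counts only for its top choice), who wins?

Silva

First-place vote totals:
  Silva: 13
  Park: 11
  Vance: 5
  Nguyen: 11
  Toma: 10
Silva has the most first-place votes.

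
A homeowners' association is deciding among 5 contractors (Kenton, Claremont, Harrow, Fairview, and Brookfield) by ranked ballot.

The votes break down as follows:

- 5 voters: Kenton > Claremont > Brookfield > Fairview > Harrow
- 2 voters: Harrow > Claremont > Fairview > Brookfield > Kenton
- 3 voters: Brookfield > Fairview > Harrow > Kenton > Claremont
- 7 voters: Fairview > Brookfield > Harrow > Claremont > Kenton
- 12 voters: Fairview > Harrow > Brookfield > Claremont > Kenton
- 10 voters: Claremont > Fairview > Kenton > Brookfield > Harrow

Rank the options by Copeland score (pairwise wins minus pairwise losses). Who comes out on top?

Fairview

Pairwise results:
  Kenton vs Claremont: Claremont wins 31–8.
  Kenton vs Harrow: Harrow wins 24–15.
  Kenton vs Fairview: Fairview wins 34–5.
  Kenton vs Brookfield: Brookfield wins 24–15.
  Claremont vs Harrow: Harrow wins 24–15.
  Claremont vs Fairview: Fairview wins 22–17.
  Claremont vs Brookfield: Brookfield wins 22–17.
  Harrow vs Fairview: Fairview wins 37–2.
  Harrow vs Brookfield: Brookfield wins 25–14.
  Fairview vs Brookfield: Fairview wins 31–8.
Copeland scores (wins − losses):
  Kenton: 0 − 4 = -4
  Claremont: 1 − 3 = -2
  Harrow: 2 − 2 = 0
  Fairview: 4 − 0 = 4
  Brookfield: 3 − 1 = 2
Fairview has the best Copeland score.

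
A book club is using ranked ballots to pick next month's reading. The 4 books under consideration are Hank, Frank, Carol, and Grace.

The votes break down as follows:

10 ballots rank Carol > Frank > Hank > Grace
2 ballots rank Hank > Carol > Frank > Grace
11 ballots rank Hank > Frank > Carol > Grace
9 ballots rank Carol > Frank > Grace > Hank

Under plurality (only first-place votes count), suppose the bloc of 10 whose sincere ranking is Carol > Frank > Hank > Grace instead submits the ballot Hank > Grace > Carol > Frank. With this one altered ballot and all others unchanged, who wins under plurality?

First-place totals with the altered ballot: Hank 23, Frank 0, Carol 9, Grace 0.
The switch changes the winner from Carol to Hank.

Hank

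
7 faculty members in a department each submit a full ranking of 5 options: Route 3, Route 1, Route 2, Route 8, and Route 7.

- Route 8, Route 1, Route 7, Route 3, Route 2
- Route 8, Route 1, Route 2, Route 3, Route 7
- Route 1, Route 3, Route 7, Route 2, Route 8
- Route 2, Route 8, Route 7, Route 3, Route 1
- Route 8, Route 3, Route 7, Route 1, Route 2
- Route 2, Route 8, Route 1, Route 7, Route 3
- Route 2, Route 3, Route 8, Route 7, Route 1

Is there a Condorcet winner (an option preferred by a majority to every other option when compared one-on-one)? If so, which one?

Head-to-head results (7 voters total):
Route 3 vs Route 1: Route 1 wins 4–3.
Route 3 vs Route 2: Route 2 wins 4–3.
Route 3 vs Route 8: Route 8 wins 5–2.
Route 3 vs Route 7: Route 3 wins 4–3.
Route 1 vs Route 2: Route 1 wins 4–3.
Route 1 vs Route 8: Route 8 wins 6–1.
Route 1 vs Route 7: Route 1 wins 4–3.
Route 2 vs Route 8: Route 2 wins 4–3.
Route 2 vs Route 7: Route 2 wins 4–3.
Route 8 vs Route 7: Route 8 wins 6–1.
No candidate beats all others: Route 1 beats Route 2 beats Route 8 beats Route 1, a majority cycle.

There is no Condorcet winner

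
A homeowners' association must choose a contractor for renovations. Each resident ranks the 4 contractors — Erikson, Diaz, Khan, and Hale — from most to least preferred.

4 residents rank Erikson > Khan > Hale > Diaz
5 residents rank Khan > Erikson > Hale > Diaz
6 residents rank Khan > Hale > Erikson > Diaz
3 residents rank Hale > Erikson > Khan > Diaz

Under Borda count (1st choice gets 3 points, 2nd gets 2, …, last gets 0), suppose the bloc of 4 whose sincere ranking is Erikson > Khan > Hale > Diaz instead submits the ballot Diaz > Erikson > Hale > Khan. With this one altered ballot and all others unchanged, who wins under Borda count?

Borda totals with the altered ballot: Erikson 30, Diaz 12, Khan 36, Hale 30.
The winner is unchanged: still Khan.

Khan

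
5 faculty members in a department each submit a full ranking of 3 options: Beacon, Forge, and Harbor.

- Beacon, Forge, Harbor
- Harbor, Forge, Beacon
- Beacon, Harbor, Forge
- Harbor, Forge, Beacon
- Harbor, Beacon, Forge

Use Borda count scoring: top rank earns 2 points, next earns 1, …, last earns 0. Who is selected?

Borda scores:
  Beacon: 2 + 0 + 2 + 0 + 1 = 5
  Forge: 1 + 1 + 0 + 1 + 0 = 3
  Harbor: 0 + 2 + 1 + 2 + 2 = 7
Harbor has the highest total.

Harbor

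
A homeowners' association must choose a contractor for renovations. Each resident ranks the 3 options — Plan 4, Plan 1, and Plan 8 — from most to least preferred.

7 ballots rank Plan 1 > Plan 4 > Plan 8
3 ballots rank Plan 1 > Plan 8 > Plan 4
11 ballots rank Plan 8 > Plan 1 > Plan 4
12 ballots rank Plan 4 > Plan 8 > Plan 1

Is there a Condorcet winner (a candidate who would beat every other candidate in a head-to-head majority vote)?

Head-to-head results (33 voters total):
Plan 4 vs Plan 1: Plan 1 wins 21–12.
Plan 4 vs Plan 8: Plan 4 wins 19–14.
Plan 1 vs Plan 8: Plan 8 wins 23–10.
No candidate beats all others: Plan 4 beats Plan 8 beats Plan 1 beats Plan 4, a majority cycle.

No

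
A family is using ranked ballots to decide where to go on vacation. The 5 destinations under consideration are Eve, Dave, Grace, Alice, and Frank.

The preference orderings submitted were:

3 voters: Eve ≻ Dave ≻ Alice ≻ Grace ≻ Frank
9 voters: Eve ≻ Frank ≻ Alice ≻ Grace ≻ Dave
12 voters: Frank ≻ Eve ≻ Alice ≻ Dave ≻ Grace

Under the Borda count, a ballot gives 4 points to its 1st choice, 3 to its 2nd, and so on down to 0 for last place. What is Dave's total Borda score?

21

Borda scores:
  Eve: 3·4 + 9·4 + 12·3 = 84
  Dave: 3·3 + 9·0 + 12·1 = 21
  Grace: 3·1 + 9·1 + 12·0 = 12
  Alice: 3·2 + 9·2 + 12·2 = 48
  Frank: 3·0 + 9·3 + 12·4 = 75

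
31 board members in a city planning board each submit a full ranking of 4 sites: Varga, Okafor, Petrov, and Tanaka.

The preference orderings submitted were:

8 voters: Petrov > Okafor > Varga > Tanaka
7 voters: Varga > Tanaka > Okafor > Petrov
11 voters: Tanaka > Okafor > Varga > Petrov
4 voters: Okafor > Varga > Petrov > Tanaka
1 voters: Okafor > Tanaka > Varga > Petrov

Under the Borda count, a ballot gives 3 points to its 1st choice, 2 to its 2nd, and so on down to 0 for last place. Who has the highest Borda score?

Okafor

Borda scores:
  Varga: 8·1 + 7·3 + 11·1 + 4·2 + 1 = 49
  Okafor: 8·2 + 7·1 + 11·2 + 4·3 + 3 = 60
  Petrov: 8·3 + 7·0 + 11·0 + 4·1 + 0 = 28
  Tanaka: 8·0 + 7·2 + 11·3 + 4·0 + 2 = 49
Okafor has the highest total.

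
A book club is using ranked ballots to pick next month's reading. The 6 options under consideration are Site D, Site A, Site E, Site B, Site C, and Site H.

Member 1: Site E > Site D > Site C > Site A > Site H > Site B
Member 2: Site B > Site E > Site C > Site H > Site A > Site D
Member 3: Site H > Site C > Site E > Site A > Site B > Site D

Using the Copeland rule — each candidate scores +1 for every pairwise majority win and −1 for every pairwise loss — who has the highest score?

Site E

Pairwise results:
  Site D vs Site A: Site A wins 2–1.
  Site D vs Site E: Site E wins 3–0.
  Site D vs Site B: Site B wins 2–1.
  Site D vs Site C: Site C wins 2–1.
  Site D vs Site H: Site H wins 2–1.
  Site A vs Site E: Site E wins 3–0.
  Site A vs Site B: Site A wins 2–1.
  Site A vs Site C: Site C wins 3–0.
  Site A vs Site H: Site H wins 2–1.
  Site E vs Site B: Site E wins 2–1.
  Site E vs Site C: Site E wins 2–1.
  Site E vs Site H: Site E wins 2–1.
  Site B vs Site C: Site C wins 2–1.
  Site B vs Site H: Site H wins 2–1.
  Site C vs Site H: Site C wins 2–1.
Copeland scores (wins − losses):
  Site D: 0 − 5 = -5
  Site A: 2 − 3 = -1
  Site E: 5 − 0 = 5
  Site B: 1 − 4 = -3
  Site C: 4 − 1 = 3
  Site H: 3 − 2 = 1
Site E has the best Copeland score.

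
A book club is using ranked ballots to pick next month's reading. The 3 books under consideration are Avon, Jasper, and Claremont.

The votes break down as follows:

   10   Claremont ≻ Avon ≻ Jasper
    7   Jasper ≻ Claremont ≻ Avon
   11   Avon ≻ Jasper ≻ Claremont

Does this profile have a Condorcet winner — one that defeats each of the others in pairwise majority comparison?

No

Head-to-head results (28 voters total):
Avon vs Jasper: Avon wins 21–7.
Avon vs Claremont: Claremont wins 17–11.
Jasper vs Claremont: Jasper wins 18–10.
No candidate beats all others: Avon beats Jasper beats Claremont beats Avon, a majority cycle.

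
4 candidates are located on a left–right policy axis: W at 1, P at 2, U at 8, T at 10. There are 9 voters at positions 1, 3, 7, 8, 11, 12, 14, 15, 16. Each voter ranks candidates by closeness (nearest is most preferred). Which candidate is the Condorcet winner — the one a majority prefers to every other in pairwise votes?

With single-peaked preferences on a line, the Condorcet winner is the candidate closest to the median voter.
The median voter (position 11) is closest to T at 10.
Check: T vs W — voters closer to T: 7 of 9.

T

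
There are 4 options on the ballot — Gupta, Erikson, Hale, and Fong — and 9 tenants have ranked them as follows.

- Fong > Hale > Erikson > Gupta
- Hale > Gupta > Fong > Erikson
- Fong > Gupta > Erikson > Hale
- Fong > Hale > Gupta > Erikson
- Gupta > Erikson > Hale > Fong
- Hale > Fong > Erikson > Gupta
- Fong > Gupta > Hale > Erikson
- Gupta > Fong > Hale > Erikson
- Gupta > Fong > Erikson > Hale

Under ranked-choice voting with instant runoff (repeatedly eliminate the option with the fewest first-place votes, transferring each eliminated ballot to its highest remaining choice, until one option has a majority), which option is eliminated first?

Round 1: Fong 4, Gupta 3, Hale 2, Erikson 0. Erikson has the fewest and is eliminated.
Round 2: Fong 4, Gupta 3, Hale 2. Hale has the fewest and is eliminated.
Round 3: Fong 5, Gupta 4. Fong has a majority.

Erikson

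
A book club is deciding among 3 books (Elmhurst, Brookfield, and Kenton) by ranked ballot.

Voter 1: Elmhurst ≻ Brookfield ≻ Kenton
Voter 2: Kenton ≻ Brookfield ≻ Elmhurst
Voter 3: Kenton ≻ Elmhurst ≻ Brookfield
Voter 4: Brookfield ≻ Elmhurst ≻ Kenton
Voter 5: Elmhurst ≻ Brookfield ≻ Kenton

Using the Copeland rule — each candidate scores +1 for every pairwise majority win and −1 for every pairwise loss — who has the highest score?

Elmhurst

Pairwise results:
  Elmhurst vs Brookfield: Elmhurst wins 3–2.
  Elmhurst vs Kenton: Elmhurst wins 3–2.
  Brookfield vs Kenton: Brookfield wins 3–2.
Copeland scores (wins − losses):
  Elmhurst: 2 − 0 = 2
  Brookfield: 1 − 1 = 0
  Kenton: 0 − 2 = -2
Elmhurst has the best Copeland score.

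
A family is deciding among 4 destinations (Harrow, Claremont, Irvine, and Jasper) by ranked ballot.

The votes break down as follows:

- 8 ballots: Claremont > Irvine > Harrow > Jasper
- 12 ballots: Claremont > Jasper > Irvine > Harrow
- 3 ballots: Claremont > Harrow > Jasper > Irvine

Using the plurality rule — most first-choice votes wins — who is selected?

Claremont

First-place vote totals:
  Harrow: 0
  Claremont: 23
  Irvine: 0
  Jasper: 0
Claremont has the most first-place votes.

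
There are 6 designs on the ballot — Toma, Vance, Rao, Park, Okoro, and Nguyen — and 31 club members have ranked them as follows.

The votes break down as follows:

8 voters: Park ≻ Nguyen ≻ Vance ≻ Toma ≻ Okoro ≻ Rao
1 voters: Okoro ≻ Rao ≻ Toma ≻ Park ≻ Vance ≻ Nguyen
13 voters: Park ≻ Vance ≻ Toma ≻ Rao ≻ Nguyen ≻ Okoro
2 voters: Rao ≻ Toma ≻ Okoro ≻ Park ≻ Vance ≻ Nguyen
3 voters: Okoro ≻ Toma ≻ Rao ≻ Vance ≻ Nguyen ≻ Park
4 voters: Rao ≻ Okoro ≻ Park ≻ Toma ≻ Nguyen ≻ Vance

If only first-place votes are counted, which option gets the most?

First-place vote totals:
  Toma: 0
  Vance: 0
  Rao: 6
  Park: 21
  Okoro: 4
  Nguyen: 0
Park has the most first-place votes.

Park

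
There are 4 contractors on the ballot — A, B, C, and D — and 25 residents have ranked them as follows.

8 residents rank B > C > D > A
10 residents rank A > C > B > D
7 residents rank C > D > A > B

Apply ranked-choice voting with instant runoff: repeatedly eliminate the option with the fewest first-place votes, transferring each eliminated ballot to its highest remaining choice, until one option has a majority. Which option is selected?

Round 1: A 10, B 8, C 7, D 0. D has the fewest and is eliminated.
Round 2: A 10, B 8, C 7. C has the fewest and is eliminated.
Round 3: A 17, B 8. A has a majority.

A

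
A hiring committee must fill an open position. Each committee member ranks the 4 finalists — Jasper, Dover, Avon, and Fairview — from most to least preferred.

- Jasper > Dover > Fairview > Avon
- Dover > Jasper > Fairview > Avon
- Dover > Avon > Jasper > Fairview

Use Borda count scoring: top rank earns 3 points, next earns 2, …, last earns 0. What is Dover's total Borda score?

8

Borda scores:
  Jasper: 3 + 2 + 1 = 6
  Dover: 2 + 3 + 3 = 8
  Avon: 0 + 0 + 2 = 2
  Fairview: 1 + 1 + 0 = 2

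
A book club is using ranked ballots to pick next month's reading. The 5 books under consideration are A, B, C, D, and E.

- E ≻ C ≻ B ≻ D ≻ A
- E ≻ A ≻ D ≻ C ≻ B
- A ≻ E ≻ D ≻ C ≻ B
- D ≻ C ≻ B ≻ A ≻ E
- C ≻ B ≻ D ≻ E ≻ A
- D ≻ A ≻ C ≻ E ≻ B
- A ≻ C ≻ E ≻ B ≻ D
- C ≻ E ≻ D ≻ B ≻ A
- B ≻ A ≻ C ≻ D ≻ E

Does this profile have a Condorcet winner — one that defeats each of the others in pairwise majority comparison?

No

Head-to-head results (9 voters total):
A vs B: B wins 5–4.
A vs C: A wins 5–4.
A vs D: D wins 5–4.
A vs E: A wins 5–4.
B vs C: C wins 8–1.
B vs D: D wins 5–4.
B vs E: E wins 6–3.
C vs D: C wins 5–4.
C vs E: C wins 6–3.
D vs E: E wins 5–4.
No candidate beats all others: A beats C beats B beats A, a majority cycle.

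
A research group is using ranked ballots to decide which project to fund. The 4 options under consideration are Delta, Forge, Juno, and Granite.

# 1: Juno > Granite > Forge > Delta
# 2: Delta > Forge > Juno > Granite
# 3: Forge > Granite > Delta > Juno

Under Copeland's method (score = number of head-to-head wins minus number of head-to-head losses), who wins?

Forge

Pairwise results:
  Delta vs Forge: Forge wins 2–1.
  Delta vs Juno: Delta wins 2–1.
  Delta vs Granite: Granite wins 2–1.
  Forge vs Juno: Forge wins 2–1.
  Forge vs Granite: Forge wins 2–1.
  Juno vs Granite: Juno wins 2–1.
Copeland scores (wins − losses):
  Delta: 1 − 2 = -1
  Forge: 3 − 0 = 3
  Juno: 1 − 2 = -1
  Granite: 1 − 2 = -1
Forge has the best Copeland score.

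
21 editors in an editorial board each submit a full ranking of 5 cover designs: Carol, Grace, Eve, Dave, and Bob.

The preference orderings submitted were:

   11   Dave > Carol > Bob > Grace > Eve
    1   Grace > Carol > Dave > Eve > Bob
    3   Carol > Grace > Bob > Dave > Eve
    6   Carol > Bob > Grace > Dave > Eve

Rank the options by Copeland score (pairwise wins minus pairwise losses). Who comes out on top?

Pairwise results:
  Carol vs Grace: Carol wins 20–1.
  Carol vs Eve: Carol wins 21–0.
  Carol vs Dave: Dave wins 11–10.
  Carol vs Bob: Carol wins 21–0.
  Grace vs Eve: Grace wins 21–0.
  Grace vs Dave: Dave wins 11–10.
  Grace vs Bob: Bob wins 17–4.
  Eve vs Dave: Dave wins 21–0.
  Eve vs Bob: Bob wins 20–1.
  Dave vs Bob: Dave wins 12–9.
Copeland scores (wins − losses):
  Carol: 3 − 1 = 2
  Grace: 1 − 3 = -2
  Eve: 0 − 4 = -4
  Dave: 4 − 0 = 4
  Bob: 2 − 2 = 0
Dave has the best Copeland score.

Dave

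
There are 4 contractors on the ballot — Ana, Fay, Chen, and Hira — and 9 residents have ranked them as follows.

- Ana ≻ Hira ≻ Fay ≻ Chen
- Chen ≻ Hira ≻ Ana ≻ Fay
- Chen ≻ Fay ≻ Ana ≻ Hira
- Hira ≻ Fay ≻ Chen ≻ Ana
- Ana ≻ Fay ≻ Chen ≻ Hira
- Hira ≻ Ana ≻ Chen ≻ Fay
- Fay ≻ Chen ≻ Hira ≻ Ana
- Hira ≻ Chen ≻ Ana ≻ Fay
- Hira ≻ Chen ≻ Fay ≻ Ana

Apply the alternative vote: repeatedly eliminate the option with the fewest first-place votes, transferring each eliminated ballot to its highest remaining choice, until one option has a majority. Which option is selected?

Hira

Round 1: Hira 4, Ana 2, Chen 2, Fay 1. Fay has the fewest and is eliminated.
Round 2: Hira 4, Chen 3, Ana 2. Ana has the fewest and is eliminated.
Round 3: Hira 5, Chen 4. Hira has a majority.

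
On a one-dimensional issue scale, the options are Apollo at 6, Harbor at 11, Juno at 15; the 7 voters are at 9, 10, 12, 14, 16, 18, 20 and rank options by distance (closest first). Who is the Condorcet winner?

With single-peaked preferences on a line, the Condorcet winner is the candidate closest to the median voter.
The median voter (position 14) is closest to Juno at 15.
Check: Juno vs Harbor — voters closer to Juno: 4 of 7.

Juno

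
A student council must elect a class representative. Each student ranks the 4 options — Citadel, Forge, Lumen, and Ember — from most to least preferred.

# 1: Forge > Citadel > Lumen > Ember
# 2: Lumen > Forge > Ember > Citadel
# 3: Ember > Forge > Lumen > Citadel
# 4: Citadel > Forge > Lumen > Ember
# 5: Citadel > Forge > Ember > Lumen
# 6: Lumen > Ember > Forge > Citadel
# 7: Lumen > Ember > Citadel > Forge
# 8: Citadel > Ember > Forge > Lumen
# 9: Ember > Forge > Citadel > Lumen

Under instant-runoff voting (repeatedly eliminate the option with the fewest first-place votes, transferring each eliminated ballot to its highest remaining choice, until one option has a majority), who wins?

Round 1: Citadel 3, Lumen 3, Ember 2, Forge 1. Forge has the fewest and is eliminated.
Round 2: Citadel 4, Lumen 3, Ember 2. Ember has the fewest and is eliminated.
Round 3: Citadel 5, Lumen 4. Citadel has a majority.

Citadel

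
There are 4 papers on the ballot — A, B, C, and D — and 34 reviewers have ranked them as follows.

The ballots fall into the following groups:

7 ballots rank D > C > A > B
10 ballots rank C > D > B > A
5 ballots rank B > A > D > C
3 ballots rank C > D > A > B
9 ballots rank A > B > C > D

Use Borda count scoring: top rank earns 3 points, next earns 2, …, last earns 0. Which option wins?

Borda scores:
  A: 7·1 + 10·0 + 5·2 + 3·1 + 9·3 = 47
  B: 7·0 + 10·1 + 5·3 + 3·0 + 9·2 = 43
  C: 7·2 + 10·3 + 5·0 + 3·3 + 9·1 = 62
  D: 7·3 + 10·2 + 5·1 + 3·2 + 9·0 = 52
C has the highest total.

C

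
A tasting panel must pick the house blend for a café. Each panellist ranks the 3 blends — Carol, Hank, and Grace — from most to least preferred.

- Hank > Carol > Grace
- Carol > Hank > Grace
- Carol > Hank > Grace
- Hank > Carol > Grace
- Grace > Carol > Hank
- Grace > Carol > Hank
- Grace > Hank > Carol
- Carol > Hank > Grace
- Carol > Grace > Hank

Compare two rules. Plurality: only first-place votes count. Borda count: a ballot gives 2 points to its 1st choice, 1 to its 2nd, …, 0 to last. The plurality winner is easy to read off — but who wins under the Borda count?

Carol

Plurality first-place counts: Carol 4, Hank 2, Grace 3 → Carol.
Borda totals: Carol 12, Hank 8, Grace 7 → Carol.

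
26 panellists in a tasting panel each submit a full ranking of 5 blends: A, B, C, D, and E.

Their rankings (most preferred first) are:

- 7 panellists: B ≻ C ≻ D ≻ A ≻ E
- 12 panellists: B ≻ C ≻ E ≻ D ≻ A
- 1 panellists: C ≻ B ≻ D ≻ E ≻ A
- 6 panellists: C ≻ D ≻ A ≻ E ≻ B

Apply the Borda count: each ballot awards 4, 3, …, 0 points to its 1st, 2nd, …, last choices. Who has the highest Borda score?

Borda scores:
  A: 7·1 + 12·0 + 0 + 6·2 = 19
  B: 7·4 + 12·4 + 3 + 6·0 = 79
  C: 7·3 + 12·3 + 4 + 6·4 = 85
  D: 7·2 + 12·1 + 2 + 6·3 = 46
  E: 7·0 + 12·2 + 1 + 6·1 = 31
C has the highest total.

C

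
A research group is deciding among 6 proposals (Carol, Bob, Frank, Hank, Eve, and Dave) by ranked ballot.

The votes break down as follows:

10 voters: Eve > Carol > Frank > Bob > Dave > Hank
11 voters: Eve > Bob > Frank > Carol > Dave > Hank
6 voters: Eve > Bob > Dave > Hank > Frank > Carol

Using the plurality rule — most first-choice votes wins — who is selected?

Eve

First-place vote totals:
  Carol: 0
  Bob: 0
  Frank: 0
  Hank: 0
  Eve: 27
  Dave: 0
Eve has the most first-place votes.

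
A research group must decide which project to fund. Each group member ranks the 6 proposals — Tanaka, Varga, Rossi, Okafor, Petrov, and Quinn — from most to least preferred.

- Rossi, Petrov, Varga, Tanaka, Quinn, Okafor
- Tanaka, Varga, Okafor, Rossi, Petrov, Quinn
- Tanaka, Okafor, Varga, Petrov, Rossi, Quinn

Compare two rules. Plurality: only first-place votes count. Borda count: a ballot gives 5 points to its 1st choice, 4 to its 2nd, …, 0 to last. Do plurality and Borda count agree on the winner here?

Plurality first-place counts: Tanaka 2, Varga 0, Rossi 1, Okafor 0, Petrov 0, Quinn 0 → Tanaka.
Borda totals: Tanaka 12, Varga 10, Rossi 8, Okafor 7, Petrov 7, Quinn 1 → Tanaka.
The two rules agree on Tanaka.

Yes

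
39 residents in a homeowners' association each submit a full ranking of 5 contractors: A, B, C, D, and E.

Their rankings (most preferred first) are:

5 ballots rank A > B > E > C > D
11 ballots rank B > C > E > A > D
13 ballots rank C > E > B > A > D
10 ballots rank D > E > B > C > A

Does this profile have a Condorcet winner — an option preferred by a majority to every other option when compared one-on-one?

Head-to-head results (39 voters total):
A vs B: B wins 34–5.
A vs C: C wins 34–5.
A vs D: A wins 29–10.
A vs E: E wins 34–5.
B vs C: B wins 26–13.
B vs D: B wins 29–10.
B vs E: E wins 23–16.
C vs D: C wins 29–10.
C vs E: C wins 24–15.
D vs E: E wins 29–10.
No candidate beats all others: B beats C beats E beats B, a majority cycle.

No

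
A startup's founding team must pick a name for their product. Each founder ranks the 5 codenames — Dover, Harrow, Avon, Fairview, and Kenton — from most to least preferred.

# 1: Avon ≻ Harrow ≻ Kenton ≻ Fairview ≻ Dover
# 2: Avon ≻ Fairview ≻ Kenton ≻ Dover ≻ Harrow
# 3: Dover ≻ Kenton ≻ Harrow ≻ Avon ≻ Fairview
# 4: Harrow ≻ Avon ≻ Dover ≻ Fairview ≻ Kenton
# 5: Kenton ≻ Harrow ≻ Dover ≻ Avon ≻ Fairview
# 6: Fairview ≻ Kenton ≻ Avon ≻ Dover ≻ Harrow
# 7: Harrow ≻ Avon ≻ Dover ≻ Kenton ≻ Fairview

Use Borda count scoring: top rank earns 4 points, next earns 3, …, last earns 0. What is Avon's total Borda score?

18

Borda scores:
  Dover: 0 + 1 + 4 + 2 + 2 + 1 + 2 = 12
  Harrow: 3 + 0 + 2 + 4 + 3 + 0 + 4 = 16
  Avon: 4 + 4 + 1 + 3 + 1 + 2 + 3 = 18
  Fairview: 1 + 3 + 0 + 1 + 0 + 4 + 0 = 9
  Kenton: 2 + 2 + 3 + 0 + 4 + 3 + 1 = 15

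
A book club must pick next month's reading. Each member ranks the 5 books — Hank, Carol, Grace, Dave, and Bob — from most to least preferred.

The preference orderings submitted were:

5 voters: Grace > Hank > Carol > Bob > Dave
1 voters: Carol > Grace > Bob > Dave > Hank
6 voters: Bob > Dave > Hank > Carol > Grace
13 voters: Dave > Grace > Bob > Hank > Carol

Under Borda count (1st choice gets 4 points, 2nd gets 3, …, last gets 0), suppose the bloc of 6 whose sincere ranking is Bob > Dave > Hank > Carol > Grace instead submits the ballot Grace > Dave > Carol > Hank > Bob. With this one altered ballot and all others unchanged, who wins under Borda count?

Borda totals with the altered ballot: Hank 34, Carol 26, Grace 86, Dave 71, Bob 33.
The switch changes the winner from Dave to Grace.

Grace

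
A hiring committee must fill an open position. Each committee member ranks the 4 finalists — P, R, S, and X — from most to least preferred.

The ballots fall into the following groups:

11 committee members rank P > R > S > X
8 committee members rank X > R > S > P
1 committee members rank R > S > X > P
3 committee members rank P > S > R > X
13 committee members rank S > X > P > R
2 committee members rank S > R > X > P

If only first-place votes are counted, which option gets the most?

S

First-place vote totals:
  P: 14
  R: 1
  S: 15
  X: 8
S has the most first-place votes.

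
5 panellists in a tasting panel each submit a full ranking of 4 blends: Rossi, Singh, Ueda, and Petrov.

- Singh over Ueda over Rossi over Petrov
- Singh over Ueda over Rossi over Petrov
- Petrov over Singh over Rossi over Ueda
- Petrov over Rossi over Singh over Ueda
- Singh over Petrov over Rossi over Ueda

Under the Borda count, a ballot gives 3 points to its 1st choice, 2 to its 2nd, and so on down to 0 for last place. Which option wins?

Singh

Borda scores:
  Rossi: 1 + 1 + 1 + 2 + 1 = 6
  Singh: 3 + 3 + 2 + 1 + 3 = 12
  Ueda: 2 + 2 + 0 + 0 + 0 = 4
  Petrov: 0 + 0 + 3 + 3 + 2 = 8
Singh has the highest total.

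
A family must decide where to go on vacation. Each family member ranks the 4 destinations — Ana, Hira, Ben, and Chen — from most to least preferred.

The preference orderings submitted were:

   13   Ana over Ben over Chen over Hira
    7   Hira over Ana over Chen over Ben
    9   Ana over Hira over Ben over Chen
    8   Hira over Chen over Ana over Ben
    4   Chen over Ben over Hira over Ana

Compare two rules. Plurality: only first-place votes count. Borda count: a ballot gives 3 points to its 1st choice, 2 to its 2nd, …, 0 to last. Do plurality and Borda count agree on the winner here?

Plurality first-place counts: Ana 22, Hira 15, Ben 0, Chen 4 → Ana.
Borda totals: Ana 88, Hira 67, Ben 43, Chen 48 → Ana.
The two rules agree on Ana.

Yes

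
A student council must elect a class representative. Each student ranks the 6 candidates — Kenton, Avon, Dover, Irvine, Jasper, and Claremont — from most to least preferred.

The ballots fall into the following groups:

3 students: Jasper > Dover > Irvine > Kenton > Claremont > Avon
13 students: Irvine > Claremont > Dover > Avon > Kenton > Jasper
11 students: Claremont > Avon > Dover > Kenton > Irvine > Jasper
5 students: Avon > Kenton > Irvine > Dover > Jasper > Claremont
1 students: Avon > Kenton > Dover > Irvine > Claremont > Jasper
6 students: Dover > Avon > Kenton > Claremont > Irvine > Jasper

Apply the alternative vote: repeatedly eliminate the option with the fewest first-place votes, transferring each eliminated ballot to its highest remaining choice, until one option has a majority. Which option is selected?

Round 1: Irvine 13, Claremont 11, Avon 6, Dover 6, Jasper 3, Kenton 0. Kenton has the fewest and is eliminated.
Round 2: Irvine 13, Claremont 11, Avon 6, Dover 6, Jasper 3. Jasper has the fewest and is eliminated.
Round 3: Irvine 13, Claremont 11, Dover 9, Avon 6. Avon has the fewest and is eliminated.
Round 4: Irvine 18, Claremont 11, Dover 10. Dover has the fewest and is eliminated.
Round 5: Irvine 22, Claremont 17. Irvine has a majority.

Irvine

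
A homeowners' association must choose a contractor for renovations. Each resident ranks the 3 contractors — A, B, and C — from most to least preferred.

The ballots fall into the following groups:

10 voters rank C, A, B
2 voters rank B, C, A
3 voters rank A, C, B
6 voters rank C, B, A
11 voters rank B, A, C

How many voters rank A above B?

Ballots ranking A above B: 10+3 = 13.
Ballots ranking B above A: 2+6+11 = 19.
So 13 of 32 voters prefer A to B.

13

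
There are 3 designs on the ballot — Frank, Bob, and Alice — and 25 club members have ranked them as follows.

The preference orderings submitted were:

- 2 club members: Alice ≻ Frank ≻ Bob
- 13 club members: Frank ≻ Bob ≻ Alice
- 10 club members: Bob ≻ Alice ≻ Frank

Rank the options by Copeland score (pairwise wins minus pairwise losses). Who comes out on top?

Frank

Pairwise results:
  Frank vs Bob: Frank wins 15–10.
  Frank vs Alice: Frank wins 13–12.
  Bob vs Alice: Bob wins 23–2.
Copeland scores (wins − losses):
  Frank: 2 − 0 = 2
  Bob: 1 − 1 = 0
  Alice: 0 − 2 = -2
Frank has the best Copeland score.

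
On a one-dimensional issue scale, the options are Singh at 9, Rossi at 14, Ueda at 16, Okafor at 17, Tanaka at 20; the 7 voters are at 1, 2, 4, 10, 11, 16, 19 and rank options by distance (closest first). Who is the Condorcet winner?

Singh

With single-peaked preferences on a line, the Condorcet winner is the candidate closest to the median voter.
The median voter (position 10) is closest to Singh at 9.
Check: Singh vs Ueda — voters closer to Singh: 5 of 7.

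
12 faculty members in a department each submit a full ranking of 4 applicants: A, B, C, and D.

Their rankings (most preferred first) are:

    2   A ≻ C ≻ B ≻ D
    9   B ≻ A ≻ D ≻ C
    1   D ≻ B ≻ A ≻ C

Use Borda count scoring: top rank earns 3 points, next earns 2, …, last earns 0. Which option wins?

Borda scores:
  A: 2·3 + 9·2 + 1 = 25
  B: 2·1 + 9·3 + 2 = 31
  C: 2·2 + 9·0 + 0 = 4
  D: 2·0 + 9·1 + 3 = 12
B has the highest total.

B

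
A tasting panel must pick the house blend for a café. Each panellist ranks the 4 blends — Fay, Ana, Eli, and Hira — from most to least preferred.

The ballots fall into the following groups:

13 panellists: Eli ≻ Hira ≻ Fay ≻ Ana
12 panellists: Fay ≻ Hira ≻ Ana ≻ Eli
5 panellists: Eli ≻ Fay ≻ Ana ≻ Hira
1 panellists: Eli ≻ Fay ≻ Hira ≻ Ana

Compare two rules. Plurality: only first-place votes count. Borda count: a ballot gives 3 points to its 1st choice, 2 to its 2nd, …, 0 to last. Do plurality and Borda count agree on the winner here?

No

Plurality first-place counts: Fay 12, Ana 0, Eli 19, Hira 0 → Eli.
Borda totals: Fay 61, Ana 17, Eli 57, Hira 51 → Fay.
The two rules disagree: plurality picks Eli, Borda picks Fay.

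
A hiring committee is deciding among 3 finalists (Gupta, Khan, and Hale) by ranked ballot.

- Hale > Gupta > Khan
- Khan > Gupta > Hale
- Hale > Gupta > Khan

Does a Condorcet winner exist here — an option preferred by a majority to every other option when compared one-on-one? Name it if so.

Hale

Head-to-head results (3 voters total):
Gupta vs Khan: Gupta wins 2–1.
Gupta vs Hale: Hale wins 2–1.
Khan vs Hale: Hale wins 2–1.
Hale beats each rival — Gupta (2–1), Khan (2–1) — so Hale is the Condorcet winner.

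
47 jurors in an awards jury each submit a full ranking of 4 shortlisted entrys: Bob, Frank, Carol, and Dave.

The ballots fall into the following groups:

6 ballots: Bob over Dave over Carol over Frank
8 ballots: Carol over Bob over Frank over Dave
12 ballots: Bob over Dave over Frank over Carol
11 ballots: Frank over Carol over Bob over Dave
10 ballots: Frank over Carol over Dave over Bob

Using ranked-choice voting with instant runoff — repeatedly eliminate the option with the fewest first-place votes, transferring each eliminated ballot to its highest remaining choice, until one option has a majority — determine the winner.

Round 1: Frank 21, Bob 18, Carol 8, Dave 0. Dave has the fewest and is eliminated.
Round 2: Frank 21, Bob 18, Carol 8. Carol has the fewest and is eliminated.
Round 3: Bob 26, Frank 21. Bob has a majority.

Bob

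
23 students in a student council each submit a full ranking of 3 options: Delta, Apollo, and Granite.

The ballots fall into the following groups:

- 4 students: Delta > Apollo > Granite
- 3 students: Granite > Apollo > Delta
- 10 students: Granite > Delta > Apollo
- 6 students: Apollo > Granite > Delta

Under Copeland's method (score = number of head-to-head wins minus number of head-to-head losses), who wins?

Granite

Pairwise results:
  Delta vs Apollo: Delta wins 14–9.
  Delta vs Granite: Granite wins 19–4.
  Apollo vs Granite: Granite wins 13–10.
Copeland scores (wins − losses):
  Delta: 1 − 1 = 0
  Apollo: 0 − 2 = -2
  Granite: 2 − 0 = 2
Granite has the best Copeland score.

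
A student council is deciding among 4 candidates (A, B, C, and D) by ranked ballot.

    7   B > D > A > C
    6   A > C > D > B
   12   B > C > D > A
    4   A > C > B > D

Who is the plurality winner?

B

First-place vote totals:
  A: 10
  B: 19
  C: 0
  D: 0
B has the most first-place votes.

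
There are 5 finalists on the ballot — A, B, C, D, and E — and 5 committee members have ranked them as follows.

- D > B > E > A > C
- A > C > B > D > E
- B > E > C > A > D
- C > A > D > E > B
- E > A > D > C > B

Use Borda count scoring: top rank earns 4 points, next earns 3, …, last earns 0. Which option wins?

A

Borda scores:
  A: 1 + 4 + 1 + 3 + 3 = 12
  B: 3 + 2 + 4 + 0 + 0 = 9
  C: 0 + 3 + 2 + 4 + 1 = 10
  D: 4 + 1 + 0 + 2 + 2 = 9
  E: 2 + 0 + 3 + 1 + 4 = 10
A has the highest total.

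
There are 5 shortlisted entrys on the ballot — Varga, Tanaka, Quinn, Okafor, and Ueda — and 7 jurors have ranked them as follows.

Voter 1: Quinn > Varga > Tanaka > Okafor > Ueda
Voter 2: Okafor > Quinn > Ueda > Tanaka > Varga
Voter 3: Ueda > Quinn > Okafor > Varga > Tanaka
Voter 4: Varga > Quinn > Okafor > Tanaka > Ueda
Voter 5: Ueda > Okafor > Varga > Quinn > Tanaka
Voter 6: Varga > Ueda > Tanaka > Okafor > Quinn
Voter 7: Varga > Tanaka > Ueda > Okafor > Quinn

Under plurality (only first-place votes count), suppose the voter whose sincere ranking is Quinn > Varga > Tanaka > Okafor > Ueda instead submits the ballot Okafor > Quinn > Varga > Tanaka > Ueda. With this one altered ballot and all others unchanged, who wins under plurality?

Varga

First-place totals with the altered ballot: Varga 3, Tanaka 0, Quinn 0, Okafor 2, Ueda 2.
The winner is unchanged: still Varga.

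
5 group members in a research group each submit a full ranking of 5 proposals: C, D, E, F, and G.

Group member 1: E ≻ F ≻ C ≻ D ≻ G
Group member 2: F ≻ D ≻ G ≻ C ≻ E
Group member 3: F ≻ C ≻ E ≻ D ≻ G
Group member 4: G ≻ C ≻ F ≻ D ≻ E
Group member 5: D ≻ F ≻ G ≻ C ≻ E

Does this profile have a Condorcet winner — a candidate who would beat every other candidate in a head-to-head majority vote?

Yes

Head-to-head results (5 voters total):
C vs D: C wins 3–2.
C vs E: C wins 4–1.
C vs F: F wins 4–1.
C vs G: G wins 3–2.
D vs E: D wins 3–2.
D vs F: F wins 4–1.
D vs G: D wins 4–1.
E vs F: F wins 4–1.
E vs G: G wins 3–2.
F vs G: F wins 4–1.
F beats each rival — C (4–1), D (4–1), E (4–1), G (4–1) — so F is the Condorcet winner.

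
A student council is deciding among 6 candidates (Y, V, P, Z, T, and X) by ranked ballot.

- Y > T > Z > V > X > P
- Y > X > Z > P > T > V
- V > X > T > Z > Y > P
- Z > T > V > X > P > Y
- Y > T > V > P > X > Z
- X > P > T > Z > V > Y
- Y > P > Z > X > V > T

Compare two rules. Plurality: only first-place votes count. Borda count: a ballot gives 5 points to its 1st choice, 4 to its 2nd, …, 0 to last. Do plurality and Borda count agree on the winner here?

Yes

Plurality first-place counts: Y 4, V 1, P 0, Z 1, T 0, X 1 → Y.
Borda totals: Y 21, V 15, P 13, Z 18, T 19, X 19 → Y.
The two rules agree on Y.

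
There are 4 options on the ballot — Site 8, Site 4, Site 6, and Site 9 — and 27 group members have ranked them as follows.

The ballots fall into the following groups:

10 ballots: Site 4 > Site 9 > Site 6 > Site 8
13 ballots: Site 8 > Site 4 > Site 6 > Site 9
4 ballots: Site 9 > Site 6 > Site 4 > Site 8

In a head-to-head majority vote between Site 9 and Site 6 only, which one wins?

Ballots ranking Site 9 above Site 6: 10+4 = 14.
Ballots ranking Site 6 above Site 9: 13.
Site 9 wins the head-to-head, 14–13.

Site 9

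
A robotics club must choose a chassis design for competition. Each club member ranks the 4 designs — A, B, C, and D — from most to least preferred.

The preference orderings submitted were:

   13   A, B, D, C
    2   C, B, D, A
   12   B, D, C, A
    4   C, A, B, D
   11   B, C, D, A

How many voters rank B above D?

Ballots ranking B above D: 13+2+12+4+11 = 42.
Ballots ranking D above B: 0.
So 42 of 42 voters prefer B to D.

42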